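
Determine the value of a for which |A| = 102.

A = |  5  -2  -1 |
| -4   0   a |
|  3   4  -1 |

a = -3

Expanding along the column containing a, det(A) is linear in a: det(A) = (-26)·a + (24).
Set (-26)·a + (24) = 102  ⇒  (-26)·a = 78  ⇒  a = -3.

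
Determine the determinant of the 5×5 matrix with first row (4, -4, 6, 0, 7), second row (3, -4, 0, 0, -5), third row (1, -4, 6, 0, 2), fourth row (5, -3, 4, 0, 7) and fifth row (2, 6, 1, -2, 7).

104

Expand along column 4 (it has 4 zeros):
  − (-2) · M_54   where M_54 = det([4 -4 6 7; 3 -4 0 -5; 1 -4 6 2; 5 -3 4 7]) = 52
det = (-1)·(-2)·(52) = 104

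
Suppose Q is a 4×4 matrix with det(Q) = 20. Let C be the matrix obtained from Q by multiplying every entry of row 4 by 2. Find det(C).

det(C) = 40

Scaling one row by 2 multiplies the determinant by 2.
det(C) = (2)·(20) = 40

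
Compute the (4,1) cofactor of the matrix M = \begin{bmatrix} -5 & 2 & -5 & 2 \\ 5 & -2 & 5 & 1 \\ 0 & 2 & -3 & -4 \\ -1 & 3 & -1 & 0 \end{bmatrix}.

The cofactor is 12.

Delete row 4 and column 1; the remaining 3×3 submatrix is [2 -5 2; -2 5 1; 2 -3 -4].
Its determinant is -12.
The cofactor carries sign (−1)^(4+1) = −1, so C_{4,1} = −(-12) = 12.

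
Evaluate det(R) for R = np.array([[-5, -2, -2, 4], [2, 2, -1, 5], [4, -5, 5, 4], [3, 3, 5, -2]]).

Expand along row 1:
  + (-5) · M_11   where M_11 = det([2 -1 5; -5 5 4; 3 5 -2]) = -262
  − (-2) · M_12   where M_12 = det([2 -1 5; 4 5 4; 3 5 -2]) = -55
  + (-2) · M_13   where M_13 = det([2 2 5; 4 -5 4; 3 3 -2]) = 171
  − (4) · M_14   where M_14 = det([2 2 -1; 4 -5 5; 3 3 5]) = -117
det = (+1)·(-5)·(-262) + (-1)·(-2)·(-55) + (+1)·(-2)·(171) + (-1)·(4)·(-117) = 1326

1326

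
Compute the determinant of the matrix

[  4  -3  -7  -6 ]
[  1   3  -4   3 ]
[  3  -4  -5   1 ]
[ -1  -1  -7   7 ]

Expand along row 1:
  + (4) · M_11   where M_11 = det([3 -4 3; -4 -5 1; -1 -7 7]) = -123
  − (-3) · M_12   where M_12 = det([1 -4 3; 3 -5 1; -1 -7 7]) = -18
  + (-7) · M_13   where M_13 = det([1 3 3; 3 -4 1; -1 -1 7]) = -114
  − (-6) · M_14   where M_14 = det([1 3 -4; 3 -4 -5; -1 -1 -7]) = 129
det = (+1)·(4)·(-123) + (-1)·(-3)·(-18) + (+1)·(-7)·(-114) + (-1)·(-6)·(129) = 1026

The determinant is 1026.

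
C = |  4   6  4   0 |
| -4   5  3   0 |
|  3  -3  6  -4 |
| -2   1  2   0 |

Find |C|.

|C| = 256

Expand along column 4 (it has 3 zeros):
  − (-4) · M_34   where M_34 = det([4 6 4; -4 5 3; -2 1 2]) = 64
det = (-1)·(-4)·(64) = 256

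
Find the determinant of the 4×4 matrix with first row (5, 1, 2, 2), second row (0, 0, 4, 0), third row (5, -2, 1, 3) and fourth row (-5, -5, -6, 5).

Expand along row 2 (it has 3 zeros):
  − (4) · M_23   where M_23 = det([5 1 2; 5 -2 3; -5 -5 5]) = -85
det = (-1)·(4)·(-85) = 340

The determinant is 340.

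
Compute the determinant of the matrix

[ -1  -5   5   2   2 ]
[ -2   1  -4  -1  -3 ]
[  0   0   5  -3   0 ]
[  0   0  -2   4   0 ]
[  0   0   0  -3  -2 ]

The matrix is block upper-triangular with a 2×2 block and a 3×3 block on the diagonal, so its determinant equals the product of the determinants of the diagonal blocks.
det of the 2×2 block = -11
det of the 3×3 block = -28
det = (-11)·(-28) = 308

308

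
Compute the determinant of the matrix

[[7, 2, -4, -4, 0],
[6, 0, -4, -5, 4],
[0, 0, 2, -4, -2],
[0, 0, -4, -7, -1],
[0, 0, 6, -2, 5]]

The determinant is 2760.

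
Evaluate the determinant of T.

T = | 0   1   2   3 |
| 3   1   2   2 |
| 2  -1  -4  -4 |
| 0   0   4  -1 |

-10

Expand along row 4 (it has 2 zeros):
  − (4) · M_43   where M_43 = det([0 1 3; 3 1 2; 2 -1 -4]) = 1
  + (-1) · M_44   where M_44 = det([0 1 2; 3 1 2; 2 -1 -4]) = 6
det = (-1)·(4)·(1) + (+1)·(-1)·(6) = -10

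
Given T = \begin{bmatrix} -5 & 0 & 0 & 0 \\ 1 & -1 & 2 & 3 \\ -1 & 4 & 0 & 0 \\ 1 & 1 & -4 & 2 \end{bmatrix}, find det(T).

320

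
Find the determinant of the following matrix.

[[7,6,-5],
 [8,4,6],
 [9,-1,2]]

Expand along row 1:
  + 7 · |4 6; -1 2| = 7·(8 − (-6)) = 98
  − 6 · |8 6; 9 2| = −6·(16 − 54) = 228
  + (-5) · |8 4; 9 -1| = (-5)·(-8 − 36) = 220
Sum: (98) + (228) + (220) = 546

The determinant is 546.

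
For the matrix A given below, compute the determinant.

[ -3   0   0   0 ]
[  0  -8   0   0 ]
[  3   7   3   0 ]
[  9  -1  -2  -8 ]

A is lower triangular, so det(A) is the product of the diagonal entries:
det = (-3) · (-8) · (3) · (-8) = -576

-576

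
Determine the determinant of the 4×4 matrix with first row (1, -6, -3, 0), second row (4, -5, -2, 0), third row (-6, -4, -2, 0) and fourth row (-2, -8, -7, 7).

140

Expand along column 4 (it has 3 zeros):
  + (7) · M_44   where M_44 = det([1 -6 -3; 4 -5 -2; -6 -4 -2]) = 20
det = (+1)·(7)·(20) = 140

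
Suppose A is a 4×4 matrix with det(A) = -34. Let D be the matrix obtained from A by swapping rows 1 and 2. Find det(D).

Swapping two rows multiplies the determinant by −1.
det(D) = (-1)·(-34) = 34

|D| = 34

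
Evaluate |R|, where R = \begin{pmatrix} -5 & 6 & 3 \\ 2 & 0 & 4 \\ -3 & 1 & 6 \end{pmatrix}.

Expand along column 2:
  − 6 · |2 4; -3 6| = −6·(12 − (-12)) = -144
  − 1 · |-5 3; 2 4| = −1·(-20 − 6) = 26
Sum: (-144) + (26) = -118

|R| = -118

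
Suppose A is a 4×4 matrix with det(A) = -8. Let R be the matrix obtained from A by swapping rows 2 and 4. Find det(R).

Swapping two rows multiplies the determinant by −1.
det(R) = (-1)·(-8) = 8

8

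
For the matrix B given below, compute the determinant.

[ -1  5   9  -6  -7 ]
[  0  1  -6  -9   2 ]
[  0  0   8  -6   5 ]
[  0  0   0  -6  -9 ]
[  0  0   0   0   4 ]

B is upper triangular, so det(B) is the product of the diagonal entries:
det = (-1) · (1) · (8) · (-6) · (4) = 192

192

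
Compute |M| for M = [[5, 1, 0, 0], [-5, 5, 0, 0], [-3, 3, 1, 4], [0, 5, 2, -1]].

The determinant is -270.

M is block lower-triangular with a 2×2 block and a 2×2 block on the diagonal, so its determinant equals the product of the determinants of the diagonal blocks.
det of the 2×2 block = 30
det of the 2×2 block = -9
det = (30)·(-9) = -270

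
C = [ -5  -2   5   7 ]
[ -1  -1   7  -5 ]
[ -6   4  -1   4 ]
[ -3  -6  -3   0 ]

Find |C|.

Expand along row 4 (it has 1 zero):
  − (-3) · M_41   where M_41 = det([-2 5 7; -1 7 -5; 4 -1 4]) = -315
  + (-6) · M_42   where M_42 = det([-5 5 7; -1 7 -5; -6 -1 4]) = 356
  − (-3) · M_43   where M_43 = det([-5 -2 7; -1 -1 -5; -6 4 4]) = -218
det = (-1)·(-3)·(-315) + (+1)·(-6)·(356) + (-1)·(-3)·(-218) = -3735

|C| = -3735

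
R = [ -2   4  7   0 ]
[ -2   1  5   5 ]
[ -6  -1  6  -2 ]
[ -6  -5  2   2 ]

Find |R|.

-88

Expand along row 1 (it has 1 zero):
  + (-2) · M_11   where M_11 = det([1 5 5; -1 6 -2; -5 2 2]) = 216
  − (4) · M_12   where M_12 = det([-2 5 5; -6 6 -2; -6 2 2]) = 208
  + (7) · M_13   where M_13 = det([-2 1 5; -6 -1 -2; -6 -5 2]) = 168
det = (+1)·(-2)·(216) + (-1)·(4)·(208) + (+1)·(7)·(168) = -88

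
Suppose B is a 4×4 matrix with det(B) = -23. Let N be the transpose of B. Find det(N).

|N| = -23

det(Bᵀ) = det(B).
det(N) = (1)·(-23) = -23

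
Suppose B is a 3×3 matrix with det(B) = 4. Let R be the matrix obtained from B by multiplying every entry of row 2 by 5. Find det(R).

Scaling one row by 5 multiplies the determinant by 5.
det(R) = (5)·(4) = 20

20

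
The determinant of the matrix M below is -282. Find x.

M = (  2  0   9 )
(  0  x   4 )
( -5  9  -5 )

Expanding along the row containing x, det(M) is linear in x: det(M) = (35)·x + (-72).
Set (35)·x + (-72) = -282  ⇒  (35)·x = -210  ⇒  x = -6.

x = -6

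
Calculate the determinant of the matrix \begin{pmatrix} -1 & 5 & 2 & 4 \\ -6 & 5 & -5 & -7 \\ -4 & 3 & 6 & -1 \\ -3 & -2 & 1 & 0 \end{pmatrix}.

1501

Expand along row 4 (it has 1 zero):
  − (-3) · M_41   where M_41 = det([5 2 4; 5 -5 -7; 3 6 -1]) = 383
  + (-2) · M_42   where M_42 = det([-1 2 4; -6 -5 -7; -4 6 -1]) = -227
  − (1) · M_43   where M_43 = det([-1 5 4; -6 5 -7; -4 3 -1]) = 102
det = (-1)·(-3)·(383) + (+1)·(-2)·(-227) + (-1)·(1)·(102) = 1501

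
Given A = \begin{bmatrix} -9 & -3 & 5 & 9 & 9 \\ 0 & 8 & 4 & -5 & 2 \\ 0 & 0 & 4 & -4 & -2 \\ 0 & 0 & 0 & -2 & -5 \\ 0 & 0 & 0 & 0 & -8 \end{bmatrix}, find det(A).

-4608

A is upper triangular, so det(A) is the product of the diagonal entries:
det = (-9) · (8) · (4) · (-2) · (-8) = -4608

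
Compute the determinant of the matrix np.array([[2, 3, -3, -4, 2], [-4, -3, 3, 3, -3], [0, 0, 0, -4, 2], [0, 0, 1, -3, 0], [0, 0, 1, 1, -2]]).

0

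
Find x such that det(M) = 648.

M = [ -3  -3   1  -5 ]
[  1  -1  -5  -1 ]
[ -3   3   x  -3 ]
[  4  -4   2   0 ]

Expanding along the column containing x, det(M) is linear in x: det(M) = (24)·x + (432).
Set (24)·x + (432) = 648  ⇒  (24)·x = 216  ⇒  x = 9.

9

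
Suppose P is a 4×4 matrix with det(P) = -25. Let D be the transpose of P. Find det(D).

det(Pᵀ) = det(P).
det(D) = (1)·(-25) = -25

|D| = -25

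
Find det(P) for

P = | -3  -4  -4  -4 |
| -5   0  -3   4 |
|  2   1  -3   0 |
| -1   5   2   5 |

-361

Expand along row 2 (it has 1 zero):
  − (-5) · M_21   where M_21 = det([-4 -4 -4; 1 -3 0; 5 2 5]) = 12
  − (-3) · M_23   where M_23 = det([-3 -4 -4; 2 1 0; -1 5 5]) = -19
  + (4) · M_24   where M_24 = det([-3 -4 -4; 2 1 -3; -1 5 2]) = -91
det = (-1)·(-5)·(12) + (-1)·(-3)·(-19) + (+1)·(4)·(-91) = -361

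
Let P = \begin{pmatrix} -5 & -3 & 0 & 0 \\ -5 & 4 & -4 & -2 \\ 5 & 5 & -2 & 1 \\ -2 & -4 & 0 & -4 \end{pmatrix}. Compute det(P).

Expand along row 1 (it has 2 zeros):
  + (-5) · M_11   where M_11 = det([4 -4 -2; 5 -2 1; -4 0 -4]) = -16
  − (-3) · M_12   where M_12 = det([-5 -4 -2; 5 -2 1; -2 0 -4]) = -104
det = (+1)·(-5)·(-16) + (-1)·(-3)·(-104) = -232

-232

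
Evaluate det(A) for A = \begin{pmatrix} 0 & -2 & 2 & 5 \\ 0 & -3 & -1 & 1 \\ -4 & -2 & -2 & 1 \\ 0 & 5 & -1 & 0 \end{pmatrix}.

Expand along column 1 (it has 3 zeros):
  + (-4) · M_31   where M_31 = det([-2 2 5; -3 -1 1; 5 -1 0]) = 48
det = (+1)·(-4)·(48) = -192

-192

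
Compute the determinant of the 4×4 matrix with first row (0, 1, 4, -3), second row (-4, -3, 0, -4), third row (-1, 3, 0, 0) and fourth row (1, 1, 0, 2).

Expand along column 3 (it has 3 zeros):
  + (4) · M_13   where M_13 = det([-4 -3 -4; -1 3 0; 1 1 2]) = -14
det = (+1)·(4)·(-14) = -56

The determinant is -56.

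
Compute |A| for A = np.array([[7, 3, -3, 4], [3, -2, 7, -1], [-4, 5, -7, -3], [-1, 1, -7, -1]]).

Expand along row 1:
  + (7) · M_11   where M_11 = det([-2 7 -1; 5 -7 -3; 1 -7 -1]) = 70
  − (3) · M_12   where M_12 = det([3 7 -1; -4 -7 -3; -1 -7 -1]) = -70
  + (-3) · M_13   where M_13 = det([3 -2 -1; -4 5 -3; -1 1 -1]) = -5
  − (4) · M_14   where M_14 = det([3 -2 7; -4 5 -7; -1 1 -7]) = -35
det = (+1)·(7)·(70) + (-1)·(3)·(-70) + (+1)·(-3)·(-5) + (-1)·(4)·(-35) = 855

855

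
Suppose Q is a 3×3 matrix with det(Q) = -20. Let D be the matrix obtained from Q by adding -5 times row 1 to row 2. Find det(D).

Adding a multiple of one row to another leaves the determinant unchanged.
det(D) = (1)·(-20) = -20

-20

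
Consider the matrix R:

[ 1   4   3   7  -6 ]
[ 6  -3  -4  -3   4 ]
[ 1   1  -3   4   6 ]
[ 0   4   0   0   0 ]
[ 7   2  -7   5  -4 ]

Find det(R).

11808

Expand along row 4 (it has 4 zeros):
  + (4) · M_42   where M_42 = det([1 3 7 -6; 6 -4 -3 4; 1 -3 4 6; 7 -7 5 -4]) = 2952
det = (+1)·(4)·(2952) = 11808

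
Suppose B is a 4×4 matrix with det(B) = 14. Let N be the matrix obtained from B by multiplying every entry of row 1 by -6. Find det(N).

Scaling one row by -6 multiplies the determinant by -6.
det(N) = (-6)·(14) = -84

-84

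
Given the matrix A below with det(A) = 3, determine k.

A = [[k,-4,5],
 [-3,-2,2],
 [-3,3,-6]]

Expanding along the column containing k, det(A) is linear in k: det(A) = (6)·k + (21).
Set (6)·k + (21) = 3  ⇒  (6)·k = -18  ⇒  k = -3.

-3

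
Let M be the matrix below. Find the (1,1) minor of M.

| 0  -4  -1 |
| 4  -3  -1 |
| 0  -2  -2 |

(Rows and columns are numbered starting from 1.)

4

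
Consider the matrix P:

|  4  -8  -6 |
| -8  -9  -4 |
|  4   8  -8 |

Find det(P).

det(P) = 1224

Expand along row 1:
  + 4 · |-9 -4; 8 -8| = 4·(72 − (-32)) = 416
  − (-8) · |-8 -4; 4 -8| = −(-8)·(64 − (-16)) = 640
  + (-6) · |-8 -9; 4 8| = (-6)·(-64 − (-36)) = 168
Sum: (416) + (640) + (168) = 1224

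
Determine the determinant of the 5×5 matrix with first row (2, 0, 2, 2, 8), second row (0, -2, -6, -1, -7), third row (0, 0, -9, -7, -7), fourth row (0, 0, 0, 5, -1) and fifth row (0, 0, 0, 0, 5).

The determinant is 900.

The matrix is upper triangular, so the determinant is the product of the diagonal entries:
det = (2) · (-2) · (-9) · (5) · (5) = 900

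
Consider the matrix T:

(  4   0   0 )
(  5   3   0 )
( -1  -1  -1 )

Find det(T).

det(T) = -12

T is lower triangular, so det(T) is the product of the diagonal entries:
det = (4) · (3) · (-1) = -12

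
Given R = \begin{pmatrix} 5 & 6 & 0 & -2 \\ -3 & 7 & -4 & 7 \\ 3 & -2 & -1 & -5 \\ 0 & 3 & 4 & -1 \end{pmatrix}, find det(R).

det(R) = 636

Expand along row 1 (it has 1 zero):
  + (5) · M_11   where M_11 = det([7 -4 7; -2 -1 -5; 3 4 -1]) = 180
  − (6) · M_12   where M_12 = det([-3 -4 7; 3 -1 -5; 0 4 -1]) = 9
  − (-2) · M_14   where M_14 = det([-3 7 -4; 3 -2 -1; 0 3 4]) = -105
det = (+1)·(5)·(180) + (-1)·(6)·(9) + (-1)·(-2)·(-105) = 636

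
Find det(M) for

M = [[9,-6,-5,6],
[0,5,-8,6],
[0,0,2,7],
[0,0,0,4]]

M is upper triangular, so det(M) is the product of the diagonal entries:
det = (9) · (5) · (2) · (4) = 360

360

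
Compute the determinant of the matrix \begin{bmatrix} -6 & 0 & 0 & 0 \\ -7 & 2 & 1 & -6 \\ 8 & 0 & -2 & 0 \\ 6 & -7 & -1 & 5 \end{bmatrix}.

Expand along row 1 (it has 3 zeros):
  + (-6) · M_11   where M_11 = det([2 1 -6; 0 -2 0; -7 -1 5]) = 64
det = (+1)·(-6)·(64) = -384

-384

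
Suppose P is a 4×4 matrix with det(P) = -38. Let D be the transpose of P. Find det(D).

The determinant is -38.

det(Pᵀ) = det(P).
det(D) = (1)·(-38) = -38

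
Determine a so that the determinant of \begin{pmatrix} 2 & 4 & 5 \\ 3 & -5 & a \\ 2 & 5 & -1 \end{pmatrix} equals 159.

-6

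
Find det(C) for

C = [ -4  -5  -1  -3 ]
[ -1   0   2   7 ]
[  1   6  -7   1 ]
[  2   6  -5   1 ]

|C| = -31

Expand along row 2 (it has 1 zero):
  − (-1) · M_21   where M_21 = det([-5 -1 -3; 6 -7 1; 6 -5 1]) = -26
  − (2) · M_23   where M_23 = det([-4 -5 -3; 1 6 1; 2 6 1]) = 13
  + (7) · M_24   where M_24 = det([-4 -5 -1; 1 6 -7; 2 6 -5]) = 3
det = (-1)·(-1)·(-26) + (-1)·(2)·(13) + (+1)·(7)·(3) = -31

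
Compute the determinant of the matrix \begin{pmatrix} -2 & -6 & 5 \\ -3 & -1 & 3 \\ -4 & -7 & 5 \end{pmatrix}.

35

Expand along row 1:
  + (-2) · |-1 3; -7 5| = (-2)·(-5 − (-21)) = -32
  − (-6) · |-3 3; -4 5| = −(-6)·(-15 − (-12)) = -18
  + 5 · |-3 -1; -4 -7| = 5·(21 − 4) = 85
Sum: (-32) + (-18) + (85) = 35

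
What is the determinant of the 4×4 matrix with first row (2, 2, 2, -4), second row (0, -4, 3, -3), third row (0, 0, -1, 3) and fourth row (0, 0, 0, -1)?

The matrix is upper triangular, so the determinant is the product of the diagonal entries:
det = (2) · (-4) · (-1) · (-1) = -8

-8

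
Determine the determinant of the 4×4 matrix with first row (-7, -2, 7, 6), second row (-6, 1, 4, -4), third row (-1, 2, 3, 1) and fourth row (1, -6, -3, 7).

Expand along row 1:
  + (-7) · M_11   where M_11 = det([1 4 -4; 2 3 1; -6 -3 7]) = -104
  − (-2) · M_12   where M_12 = det([-6 4 -4; -1 3 1; 1 -3 7]) = -112
  + (7) · M_13   where M_13 = det([-6 1 -4; -1 2 1; 1 -6 7]) = -128
  − (6) · M_14   where M_14 = det([-6 1 4; -1 2 3; 1 -6 -3]) = -56
det = (+1)·(-7)·(-104) + (-1)·(-2)·(-112) + (+1)·(7)·(-128) + (-1)·(6)·(-56) = -56

The determinant is -56.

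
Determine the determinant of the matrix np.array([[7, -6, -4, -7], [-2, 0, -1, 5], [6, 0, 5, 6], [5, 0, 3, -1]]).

-150

Expand along column 2 (it has 3 zeros):
  − (-6) · M_12   where M_12 = det([-2 -1 5; 6 5 6; 5 3 -1]) = -25
det = (-1)·(-6)·(-25) = -150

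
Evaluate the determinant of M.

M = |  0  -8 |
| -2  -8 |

det(M) = 0·(-8) − (-8)·(-2) = 0 − 16 = -16

|M| = -16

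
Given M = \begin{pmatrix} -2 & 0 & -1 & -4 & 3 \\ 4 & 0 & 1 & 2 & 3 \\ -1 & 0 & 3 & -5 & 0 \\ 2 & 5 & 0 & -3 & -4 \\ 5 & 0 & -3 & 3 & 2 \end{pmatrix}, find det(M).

Expand along column 2 (it has 4 zeros):
  + (5) · M_42   where M_42 = det([-2 -1 -4 3; 4 1 2 3; -1 3 -5 0; 5 -3 3 2]) = 360
det = (+1)·(5)·(360) = 1800

1800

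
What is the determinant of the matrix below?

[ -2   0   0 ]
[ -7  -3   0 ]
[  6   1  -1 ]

-6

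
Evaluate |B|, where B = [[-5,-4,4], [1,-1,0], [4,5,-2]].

18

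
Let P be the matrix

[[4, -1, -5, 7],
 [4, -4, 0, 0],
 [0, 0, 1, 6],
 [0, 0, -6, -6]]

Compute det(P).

P is block upper-triangular with a 2×2 block and a 2×2 block on the diagonal, so its determinant equals the product of the determinants of the diagonal blocks.
det of the 2×2 block = -12
det of the 2×2 block = 30
det = (-12)·(30) = -360

The determinant is -360.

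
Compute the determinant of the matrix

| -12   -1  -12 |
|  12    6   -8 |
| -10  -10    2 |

Expand along column 1:
  + (-12) · |6 -8; -10 2| = (-12)·(12 − 80) = 816
  − 12 · |-1 -12; -10 2| = −12·(-2 − 120) = 1464
  + (-10) · |-1 -12; 6 -8| = (-10)·(8 − (-72)) = -800
Sum: (816) + (1464) + (-800) = 1480

1480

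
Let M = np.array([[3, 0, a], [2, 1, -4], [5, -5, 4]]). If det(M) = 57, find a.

Expanding along the row containing a, det(M) is linear in a: det(M) = (-15)·a + (-48).
Set (-15)·a + (-48) = 57  ⇒  (-15)·a = 105  ⇒  a = -7.

-7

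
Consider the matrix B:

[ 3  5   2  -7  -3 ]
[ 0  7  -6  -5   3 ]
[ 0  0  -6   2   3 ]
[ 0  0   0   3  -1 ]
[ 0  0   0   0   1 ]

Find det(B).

-378

B is upper triangular, so det(B) is the product of the diagonal entries:
det = (3) · (7) · (-6) · (3) · (1) = -378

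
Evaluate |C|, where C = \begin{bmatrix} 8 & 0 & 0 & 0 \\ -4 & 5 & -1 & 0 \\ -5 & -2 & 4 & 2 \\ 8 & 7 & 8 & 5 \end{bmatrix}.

Expand along row 1 (it has 3 zeros):
  + (8) · M_11   where M_11 = det([5 -1 0; -2 4 2; 7 8 5]) = -4
det = (+1)·(8)·(-4) = -32

|C| = -32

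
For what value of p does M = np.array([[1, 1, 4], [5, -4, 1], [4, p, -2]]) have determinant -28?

Expanding along the column containing p, det(M) is linear in p: det(M) = (19)·p + (86).
Set (19)·p + (86) = -28  ⇒  (19)·p = -114  ⇒  p = -6.

p = -6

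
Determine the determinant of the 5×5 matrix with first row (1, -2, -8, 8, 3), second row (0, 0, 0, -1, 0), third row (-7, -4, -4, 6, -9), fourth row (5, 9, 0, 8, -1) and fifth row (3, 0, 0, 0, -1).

Expand along row 2 (it has 4 zeros):
  + (-1) · M_24   where M_24 = det([1 -2 -8 3; -7 -4 -4 -9; 5 9 0 -1; 3 0 0 -1]) = -2760
det = (+1)·(-1)·(-2760) = 2760

The determinant is 2760.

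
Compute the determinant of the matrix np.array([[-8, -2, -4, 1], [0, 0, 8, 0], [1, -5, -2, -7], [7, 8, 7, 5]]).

Expand along row 2 (it has 3 zeros):
  − (8) · M_23   where M_23 = det([-8 -2 1; 1 -5 -7; 7 8 5]) = -97
det = (-1)·(8)·(-97) = 776

The determinant is 776.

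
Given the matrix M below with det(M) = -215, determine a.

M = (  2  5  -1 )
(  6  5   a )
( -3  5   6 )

a = 2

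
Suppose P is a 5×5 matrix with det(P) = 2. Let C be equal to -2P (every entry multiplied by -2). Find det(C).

For a 5×5 matrix, det(-2P) = (-2)^5·det(P) = -32·det(P).
det(C) = (-32)·(2) = -64

-64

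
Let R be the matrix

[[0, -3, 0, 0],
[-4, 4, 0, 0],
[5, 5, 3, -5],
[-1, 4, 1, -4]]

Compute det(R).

R is block lower-triangular with a 2×2 block and a 2×2 block on the diagonal, so its determinant equals the product of the determinants of the diagonal blocks.
det of the 2×2 block = -12
det of the 2×2 block = -7
det = (-12)·(-7) = 84

84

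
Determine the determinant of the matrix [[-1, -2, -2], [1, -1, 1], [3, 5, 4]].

The determinant is -5.

Expand along column 1:
  + (-1) · |-1 1; 5 4| = (-1)·(-4 − 5) = 9
  − 1 · |-2 -2; 5 4| = −1·(-8 − (-10)) = -2
  + 3 · |-2 -2; -1 1| = 3·(-2 − 2) = -12
Sum: (9) + (-2) + (-12) = -5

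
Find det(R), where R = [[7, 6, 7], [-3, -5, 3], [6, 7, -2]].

58

Expand along column 1:
  + 7 · |-5 3; 7 -2| = 7·(10 − 21) = -77
  − (-3) · |6 7; 7 -2| = −(-3)·(-12 − 49) = -183
  + 6 · |6 7; -5 3| = 6·(18 − (-35)) = 318
Sum: (-77) + (-183) + (318) = 58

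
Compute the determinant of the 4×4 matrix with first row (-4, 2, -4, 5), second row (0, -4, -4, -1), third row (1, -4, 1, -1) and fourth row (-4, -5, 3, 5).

Expand along row 2 (it has 1 zero):
  + (-4) · M_22   where M_22 = det([-4 -4 5; 1 1 -1; -4 3 5]) = 7
  − (-4) · M_23   where M_23 = det([-4 2 5; 1 -4 -1; -4 -5 5]) = -7
  + (-1) · M_24   where M_24 = det([-4 2 -4; 1 -4 1; -4 -5 3]) = 98
det = (+1)·(-4)·(7) + (-1)·(-4)·(-7) + (+1)·(-1)·(98) = -154

-154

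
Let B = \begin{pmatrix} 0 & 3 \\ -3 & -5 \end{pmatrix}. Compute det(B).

9

det(B) = 0·(-5) − 3·(-3) = 0 − (-9) = 9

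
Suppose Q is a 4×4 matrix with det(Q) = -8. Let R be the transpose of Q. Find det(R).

det(Qᵀ) = det(Q).
det(R) = (1)·(-8) = -8

The determinant is -8.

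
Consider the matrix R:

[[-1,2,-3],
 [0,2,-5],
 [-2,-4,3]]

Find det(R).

|R| = 22

Expand along column 1:
  + (-1) · |2 -5; -4 3| = (-1)·(6 − 20) = 14
  + (-2) · |2 -3; 2 -5| = (-2)·(-10 − (-6)) = 8
Sum: (14) + (8) = 22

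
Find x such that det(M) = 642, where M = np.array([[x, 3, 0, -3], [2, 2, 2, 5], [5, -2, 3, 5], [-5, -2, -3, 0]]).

9

Expanding along the row containing x, det(M) is linear in x: det(M) = (70)·x + (12).
Set (70)·x + (12) = 642  ⇒  (70)·x = 630  ⇒  x = 9.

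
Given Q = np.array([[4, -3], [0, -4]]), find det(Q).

The determinant is -16.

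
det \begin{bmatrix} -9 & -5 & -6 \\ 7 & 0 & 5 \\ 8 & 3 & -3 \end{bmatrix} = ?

Expand along row 2:
  − 7 · |-5 -6; 3 -3| = −7·(15 − (-18)) = -231
  − 5 · |-9 -5; 8 3| = −5·(-27 − (-40)) = -65
Sum: (-231) + (-65) = -296

-296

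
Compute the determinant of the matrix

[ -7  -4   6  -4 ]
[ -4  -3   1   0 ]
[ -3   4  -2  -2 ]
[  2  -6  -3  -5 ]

Expand along row 2 (it has 1 zero):
  − (-4) · M_21   where M_21 = det([-4 6 -4; 4 -2 -2; -6 -3 -5]) = 272
  + (-3) · M_22   where M_22 = det([-7 6 -4; -3 -2 -2; 2 -3 -5]) = -194
  − (1) · M_23   where M_23 = det([-7 -4 -4; -3 4 -2; 2 -6 -5]) = 260
det = (-1)·(-4)·(272) + (+1)·(-3)·(-194) + (-1)·(1)·(260) = 1410

The determinant is 1410.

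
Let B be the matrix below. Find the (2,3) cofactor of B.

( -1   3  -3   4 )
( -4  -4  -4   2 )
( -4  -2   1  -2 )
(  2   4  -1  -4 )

124

Delete row 2 and column 3; the remaining 3×3 submatrix is [-1 3 4; -4 -2 -2; 2 4 -4].
Its determinant is -124.
The cofactor carries sign (−1)^(2+3) = −1, so C_{2,3} = −(-124) = 124.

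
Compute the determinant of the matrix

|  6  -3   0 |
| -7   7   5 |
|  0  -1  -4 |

Expand along column 1:
  + 6 · |7 5; -1 -4| = 6·(-28 − (-5)) = -138
  − (-7) · |-3 0; -1 -4| = −(-7)·(12 − 0) = 84
Sum: (-138) + (84) = -54

The determinant is -54.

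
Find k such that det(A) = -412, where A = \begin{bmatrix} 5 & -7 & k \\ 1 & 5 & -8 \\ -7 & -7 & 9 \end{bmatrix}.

Expanding along the column containing k, det(A) is linear in k: det(A) = (28)·k + (-384).
Set (28)·k + (-384) = -412  ⇒  (28)·k = -28  ⇒  k = -1.

-1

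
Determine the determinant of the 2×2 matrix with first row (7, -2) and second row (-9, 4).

10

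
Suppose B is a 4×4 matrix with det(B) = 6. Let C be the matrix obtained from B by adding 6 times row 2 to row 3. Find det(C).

The determinant is 6.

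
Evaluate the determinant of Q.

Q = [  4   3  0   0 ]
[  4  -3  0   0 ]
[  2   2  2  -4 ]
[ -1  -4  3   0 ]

Q is block lower-triangular with a 2×2 block and a 2×2 block on the diagonal, so its determinant equals the product of the determinants of the diagonal blocks.
det of the 2×2 block = -24
det of the 2×2 block = 12
det = (-24)·(12) = -288

det(Q) = -288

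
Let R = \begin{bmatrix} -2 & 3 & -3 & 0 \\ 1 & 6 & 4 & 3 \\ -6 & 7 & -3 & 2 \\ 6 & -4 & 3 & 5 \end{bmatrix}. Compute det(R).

Expand along row 1 (it has 1 zero):
  + (-2) · M_11   where M_11 = det([6 4 3; 7 -3 2; -4 3 5]) = -271
  − (3) · M_12   where M_12 = det([1 4 3; -6 -3 2; 6 3 5]) = 147
  + (-3) · M_13   where M_13 = det([1 6 3; -6 7 2; 6 -4 5]) = 241
det = (+1)·(-2)·(-271) + (-1)·(3)·(147) + (+1)·(-3)·(241) = -622

-622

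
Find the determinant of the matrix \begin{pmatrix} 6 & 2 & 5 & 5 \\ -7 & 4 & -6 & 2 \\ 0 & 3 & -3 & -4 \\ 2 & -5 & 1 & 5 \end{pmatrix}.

-1387

Expand along row 3 (it has 1 zero):
  − (3) · M_32   where M_32 = det([6 5 5; -7 -6 2; 2 1 5]) = 28
  + (-3) · M_33   where M_33 = det([6 2 5; -7 4 2; 2 -5 5]) = 393
  − (-4) · M_34   where M_34 = det([6 2 5; -7 4 -6; 2 -5 1]) = -31
det = (-1)·(3)·(28) + (+1)·(-3)·(393) + (-1)·(-4)·(-31) = -1387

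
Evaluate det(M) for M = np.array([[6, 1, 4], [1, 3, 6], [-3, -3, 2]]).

The determinant is 148.

Expand along row 1:
  + 6 · |3 6; -3 2| = 6·(6 − (-18)) = 144
  − 1 · |1 6; -3 2| = −1·(2 − (-18)) = -20
  + 4 · |1 3; -3 -3| = 4·(-3 − (-9)) = 24
Sum: (144) + (-20) + (24) = 148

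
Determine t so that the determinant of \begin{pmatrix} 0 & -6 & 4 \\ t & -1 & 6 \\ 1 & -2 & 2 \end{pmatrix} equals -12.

Expanding along the row containing t, det(B) is linear in t: det(B) = (4)·t + (-32).
Set (4)·t + (-32) = -12  ⇒  (4)·t = 20  ⇒  t = 5.

t = 5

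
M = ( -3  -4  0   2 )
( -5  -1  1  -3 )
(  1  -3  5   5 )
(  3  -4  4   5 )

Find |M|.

Expand along row 1 (it has 1 zero):
  + (-3) · M_11   where M_11 = det([-1 1 -3; -3 5 5; -4 4 5]) = -34
  − (-4) · M_12   where M_12 = det([-5 1 -3; 1 5 5; 3 4 5]) = 18
  − (2) · M_14   where M_14 = det([-5 -1 1; 1 -3 5; 3 -4 4]) = -46
det = (+1)·(-3)·(-34) + (-1)·(-4)·(18) + (-1)·(2)·(-46) = 266

The determinant is 266.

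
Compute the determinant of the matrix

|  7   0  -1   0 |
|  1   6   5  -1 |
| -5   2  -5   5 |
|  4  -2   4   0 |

The determinant is -1304.

Expand along row 1 (it has 2 zeros):
  + (7) · M_11   where M_11 = det([6 5 -1; 2 -5 5; -2 4 0]) = -168
  + (-1) · M_13   where M_13 = det([1 6 -1; -5 2 5; 4 -2 0]) = 128
det = (+1)·(7)·(-168) + (+1)·(-1)·(128) = -1304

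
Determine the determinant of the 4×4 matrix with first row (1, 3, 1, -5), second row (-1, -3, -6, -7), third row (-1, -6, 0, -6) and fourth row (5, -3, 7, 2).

Expand along row 3 (it has 1 zero):
  + (-1) · M_31   where M_31 = det([3 1 -5; -3 -6 -7; -3 7 2]) = 333
  − (-6) · M_32   where M_32 = det([1 1 -5; -1 -6 -7; 5 7 2]) = -111
  − (-6) · M_34   where M_34 = det([1 3 1; -1 -3 -6; 5 -3 7]) = -90
det = (+1)·(-1)·(333) + (-1)·(-6)·(-111) + (-1)·(-6)·(-90) = -1539

The determinant is -1539.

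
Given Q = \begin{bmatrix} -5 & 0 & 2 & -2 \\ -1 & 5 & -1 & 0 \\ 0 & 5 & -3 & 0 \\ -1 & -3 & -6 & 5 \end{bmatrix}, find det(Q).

|Q| = 298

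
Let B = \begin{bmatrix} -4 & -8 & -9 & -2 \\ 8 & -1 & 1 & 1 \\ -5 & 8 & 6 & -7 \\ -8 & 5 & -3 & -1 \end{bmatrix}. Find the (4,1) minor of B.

123

Delete row 4 and column 1; the remaining 3×3 submatrix is [-8 -9 -2; -1 1 1; 8 6 -7].
Its determinant is 123.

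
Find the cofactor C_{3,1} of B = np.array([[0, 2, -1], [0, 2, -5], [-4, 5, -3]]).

-8

Delete row 3 and column 1; the remaining 2×2 submatrix is [2 -1; 2 -5].
Its determinant is 2·(-5) − (-1)·2 = -8.
The cofactor carries sign (−1)^(3+1) = +1, so C_{3,1} = +(-8) = -8.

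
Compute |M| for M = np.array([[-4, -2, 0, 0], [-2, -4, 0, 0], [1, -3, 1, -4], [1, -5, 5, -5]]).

M is block lower-triangular with a 2×2 block and a 2×2 block on the diagonal, so its determinant equals the product of the determinants of the diagonal blocks.
det of the 2×2 block = 12
det of the 2×2 block = 15
det = (12)·(15) = 180

det(M) = 180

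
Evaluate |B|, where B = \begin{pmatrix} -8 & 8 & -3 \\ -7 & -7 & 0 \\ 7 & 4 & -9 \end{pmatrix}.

Expand along column 3:
  + (-3) · |-7 -7; 7 4| = (-3)·(-28 − (-49)) = -63
  + (-9) · |-8 8; -7 -7| = (-9)·(56 − (-56)) = -1008
Sum: (-63) + (-1008) = -1071

-1071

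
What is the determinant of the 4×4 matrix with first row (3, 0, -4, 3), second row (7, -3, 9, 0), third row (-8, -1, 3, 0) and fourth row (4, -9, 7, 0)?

-1860

Expand along column 4 (it has 3 zeros):
  − (3) · M_14   where M_14 = det([7 -3 9; -8 -1 3; 4 -9 7]) = 620
det = (-1)·(3)·(620) = -1860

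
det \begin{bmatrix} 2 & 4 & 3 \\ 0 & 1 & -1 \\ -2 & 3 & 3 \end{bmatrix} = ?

Expand along column 1:
  + 2 · |1 -1; 3 3| = 2·(3 − (-3)) = 12
  + (-2) · |4 3; 1 -1| = (-2)·(-4 − 3) = 14
Sum: (12) + (14) = 26

26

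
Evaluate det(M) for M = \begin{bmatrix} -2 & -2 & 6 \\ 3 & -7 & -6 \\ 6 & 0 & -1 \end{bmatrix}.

det(M) = 304

Expand along column 2:
  − (-2) · |3 -6; 6 -1| = −(-2)·(-3 − (-36)) = 66
  + (-7) · |-2 6; 6 -1| = (-7)·(2 − 36) = 238
Sum: (66) + (238) = 304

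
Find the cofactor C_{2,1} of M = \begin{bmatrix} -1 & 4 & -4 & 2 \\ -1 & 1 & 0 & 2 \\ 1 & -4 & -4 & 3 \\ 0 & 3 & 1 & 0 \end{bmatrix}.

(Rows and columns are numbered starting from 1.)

Delete row 2 and column 1; the remaining 3×3 submatrix is [4 -4 2; -4 -4 3; 3 1 0].
Its determinant is -32.
The cofactor carries sign (−1)^(2+1) = −1, so C_{2,1} = −(-32) = 32.

The cofactor is 32.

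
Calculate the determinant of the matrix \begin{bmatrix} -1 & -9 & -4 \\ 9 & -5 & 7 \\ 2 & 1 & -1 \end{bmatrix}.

Expand along column 1:
  + (-1) · |-5 7; 1 -1| = (-1)·(5 − 7) = 2
  − 9 · |-9 -4; 1 -1| = −9·(9 − (-4)) = -117
  + 2 · |-9 -4; -5 7| = 2·(-63 − 20) = -166
Sum: (2) + (-117) + (-166) = -281

-281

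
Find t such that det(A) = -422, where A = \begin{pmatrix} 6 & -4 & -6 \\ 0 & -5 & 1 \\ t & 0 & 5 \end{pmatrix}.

8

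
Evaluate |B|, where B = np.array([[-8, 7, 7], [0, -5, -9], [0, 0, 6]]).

det(B) = 240

B is upper triangular, so det(B) is the product of the diagonal entries:
det = (-8) · (-5) · (6) = 240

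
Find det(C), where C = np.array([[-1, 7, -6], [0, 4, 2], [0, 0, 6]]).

C is upper triangular, so det(C) is the product of the diagonal entries:
det = (-1) · (4) · (6) = -24

-24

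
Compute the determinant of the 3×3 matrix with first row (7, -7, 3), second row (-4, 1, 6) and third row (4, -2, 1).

Expand along row 1:
  + 7 · |1 6; -2 1| = 7·(1 − (-12)) = 91
  − (-7) · |-4 6; 4 1| = −(-7)·(-4 − 24) = -196
  + 3 · |-4 1; 4 -2| = 3·(8 − 4) = 12
Sum: (91) + (-196) + (12) = -93

-93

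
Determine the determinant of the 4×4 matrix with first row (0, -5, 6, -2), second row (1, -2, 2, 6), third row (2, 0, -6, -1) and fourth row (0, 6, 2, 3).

656

Expand along column 1 (it has 2 zeros):
  − (1) · M_21   where M_21 = det([-5 6 -2; 0 -6 -1; 6 2 3]) = -28
  + (2) · M_31   where M_31 = det([-5 6 -2; -2 2 6; 6 2 3]) = 314
det = (-1)·(1)·(-28) + (+1)·(2)·(314) = 656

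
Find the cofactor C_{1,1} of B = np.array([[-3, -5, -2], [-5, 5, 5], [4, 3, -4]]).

The cofactor is -35.

Delete row 1 and column 1; the remaining 2×2 submatrix is [5 5; 3 -4].
Its determinant is 5·(-4) − 5·3 = -35.
The cofactor carries sign (−1)^(1+1) = +1, so C_{1,1} = +(-35) = -35.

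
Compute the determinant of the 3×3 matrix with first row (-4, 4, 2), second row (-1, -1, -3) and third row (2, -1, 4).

The determinant is 26.

Expand along row 1:
  + (-4) · |-1 -3; -1 4| = (-4)·(-4 − 3) = 28
  − 4 · |-1 -3; 2 4| = −4·(-4 − (-6)) = -8
  + 2 · |-1 -1; 2 -1| = 2·(1 − (-2)) = 6
Sum: (28) + (-8) + (6) = 26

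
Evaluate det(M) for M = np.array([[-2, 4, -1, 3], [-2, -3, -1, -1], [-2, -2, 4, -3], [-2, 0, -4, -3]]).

Expand along row 4 (it has 1 zero):
  − (-2) · M_41   where M_41 = det([4 -1 3; -3 -1 -1; -2 4 -3]) = -7
  − (-4) · M_43   where M_43 = det([-2 4 3; -2 -3 -1; -2 -2 -3]) = -36
  + (-3) · M_44   where M_44 = det([-2 4 -1; -2 -3 -1; -2 -2 4]) = 70
det = (-1)·(-2)·(-7) + (-1)·(-4)·(-36) + (+1)·(-3)·(70) = -368

-368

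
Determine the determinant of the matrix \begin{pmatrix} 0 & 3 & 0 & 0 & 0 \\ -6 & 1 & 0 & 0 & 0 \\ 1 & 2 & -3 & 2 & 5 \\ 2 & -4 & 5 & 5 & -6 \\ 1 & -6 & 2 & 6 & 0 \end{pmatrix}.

The matrix is block lower-triangular with a 2×2 block and a 3×3 block on the diagonal, so its determinant equals the product of the determinants of the diagonal blocks.
det of the 2×2 block = 18
det of the 3×3 block = -32
det = (18)·(-32) = -576

The determinant is -576.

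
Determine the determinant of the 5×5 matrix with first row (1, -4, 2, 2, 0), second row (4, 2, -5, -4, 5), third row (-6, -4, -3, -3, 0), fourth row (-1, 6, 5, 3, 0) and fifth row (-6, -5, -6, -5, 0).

140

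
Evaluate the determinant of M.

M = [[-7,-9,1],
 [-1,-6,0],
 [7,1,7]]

Expand along column 3:
  + 1 · |-1 -6; 7 1| = 1·(-1 − (-42)) = 41
  + 7 · |-7 -9; -1 -6| = 7·(42 − 9) = 231
Sum: (41) + (231) = 272

The determinant is 272.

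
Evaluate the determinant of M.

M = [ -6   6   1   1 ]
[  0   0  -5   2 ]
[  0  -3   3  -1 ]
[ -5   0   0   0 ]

The determinant is -135.

Expand along row 4 (it has 3 zeros):
  − (-5) · M_41   where M_41 = det([6 1 1; 0 -5 2; -3 3 -1]) = -27
det = (-1)·(-5)·(-27) = -135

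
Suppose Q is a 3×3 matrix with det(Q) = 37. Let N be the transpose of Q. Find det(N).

det(Qᵀ) = det(Q).
det(N) = (1)·(37) = 37

37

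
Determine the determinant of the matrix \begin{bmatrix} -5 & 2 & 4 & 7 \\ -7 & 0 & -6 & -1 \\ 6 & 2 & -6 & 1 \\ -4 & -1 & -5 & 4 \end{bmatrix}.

Expand along row 2 (it has 1 zero):
  − (-7) · M_21   where M_21 = det([2 4 7; 2 -6 1; -1 -5 4]) = -186
  − (-6) · M_23   where M_23 = det([-5 2 7; 6 2 1; -4 -1 4]) = -87
  + (-1) · M_24   where M_24 = det([-5 2 4; 6 2 -6; -4 -1 -5]) = 196
det = (-1)·(-7)·(-186) + (-1)·(-6)·(-87) + (+1)·(-1)·(196) = -2020

-2020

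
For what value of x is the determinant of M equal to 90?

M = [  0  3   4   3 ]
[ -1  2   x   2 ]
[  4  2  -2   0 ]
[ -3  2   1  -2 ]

x = 2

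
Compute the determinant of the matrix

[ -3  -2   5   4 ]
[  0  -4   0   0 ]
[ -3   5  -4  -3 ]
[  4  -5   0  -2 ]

Expand along row 2 (it has 3 zeros):
  + (-4) · M_22   where M_22 = det([-3 5 4; -3 -4 -3; 4 0 -2]) = -50
det = (+1)·(-4)·(-50) = 200

200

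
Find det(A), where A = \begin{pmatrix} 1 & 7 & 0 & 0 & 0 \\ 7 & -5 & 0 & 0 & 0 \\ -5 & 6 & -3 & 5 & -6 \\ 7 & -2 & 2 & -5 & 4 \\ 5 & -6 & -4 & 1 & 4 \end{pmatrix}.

-3240

A is block lower-triangular with a 2×2 block and a 3×3 block on the diagonal, so its determinant equals the product of the determinants of the diagonal blocks.
det of the 2×2 block = -54
det of the 3×3 block = 60
det = (-54)·(60) = -3240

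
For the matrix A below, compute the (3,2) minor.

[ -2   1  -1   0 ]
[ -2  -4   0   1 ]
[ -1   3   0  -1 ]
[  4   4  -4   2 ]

-16

Delete row 3 and column 2; the remaining 3×3 submatrix is [-2 -1 0; -2 0 1; 4 -4 2].
Its determinant is -16.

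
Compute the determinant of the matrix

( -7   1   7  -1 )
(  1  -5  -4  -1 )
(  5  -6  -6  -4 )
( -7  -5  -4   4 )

Expand along row 1:
  + (-7) · M_11   where M_11 = det([-5 -4 -1; -6 -6 -4; -5 -4 4]) = 30
  − (1) · M_12   where M_12 = det([1 -4 -1; 5 -6 -4; -7 -4 4]) = -10
  + (7) · M_13   where M_13 = det([1 -5 -1; 5 -6 -4; -7 -5 4]) = -17
  − (-1) · M_14   where M_14 = det([1 -5 -4; 5 -6 -6; -7 -5 -4]) = -48
det = (+1)·(-7)·(30) + (-1)·(1)·(-10) + (+1)·(7)·(-17) + (-1)·(-1)·(-48) = -367

-367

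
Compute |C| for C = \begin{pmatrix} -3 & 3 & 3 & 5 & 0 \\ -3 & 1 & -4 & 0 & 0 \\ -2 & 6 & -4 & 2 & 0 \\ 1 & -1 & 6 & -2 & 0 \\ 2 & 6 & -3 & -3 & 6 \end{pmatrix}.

Expand along column 5 (it has 4 zeros):
  + (6) · M_55   where M_55 = det([-3 3 3 5; -3 1 -4 0; -2 6 -4 2; 1 -1 6 -2]) = 516
det = (+1)·(6)·(516) = 3096

3096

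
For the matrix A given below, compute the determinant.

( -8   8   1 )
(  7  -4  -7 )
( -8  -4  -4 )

Expand along column 1:
  + (-8) · |-4 -7; -4 -4| = (-8)·(16 − 28) = 96
  − 7 · |8 1; -4 -4| = −7·(-32 − (-4)) = 196
  + (-8) · |8 1; -4 -7| = (-8)·(-56 − (-4)) = 416
Sum: (96) + (196) + (416) = 708

det(A) = 708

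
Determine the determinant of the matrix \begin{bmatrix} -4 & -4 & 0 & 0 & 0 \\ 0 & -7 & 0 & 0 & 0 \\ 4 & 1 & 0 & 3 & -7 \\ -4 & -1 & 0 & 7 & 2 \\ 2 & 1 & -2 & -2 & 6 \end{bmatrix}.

The determinant is -3080.

The matrix is block lower-triangular with a 2×2 block and a 3×3 block on the diagonal, so its determinant equals the product of the determinants of the diagonal blocks.
det of the 2×2 block = 28
det of the 3×3 block = -110
det = (28)·(-110) = -3080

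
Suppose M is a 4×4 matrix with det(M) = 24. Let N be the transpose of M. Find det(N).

det(Mᵀ) = det(M).
det(N) = (1)·(24) = 24

The determinant is 24.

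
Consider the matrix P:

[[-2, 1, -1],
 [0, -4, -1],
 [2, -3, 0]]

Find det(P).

-4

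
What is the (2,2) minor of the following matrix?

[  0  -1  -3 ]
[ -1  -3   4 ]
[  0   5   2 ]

Delete row 2 and column 2; the remaining 2×2 submatrix is [0 -3; 0 2].
Its determinant is 0·2 − (-3)·0 = 0.

The minor is 0.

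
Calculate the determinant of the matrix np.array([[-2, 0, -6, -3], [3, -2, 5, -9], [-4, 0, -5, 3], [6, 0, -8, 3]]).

Expand along column 2 (it has 3 zeros):
  + (-2) · M_22   where M_22 = det([-2 -6 -3; -4 -5 3; 6 -8 3]) = -384
det = (+1)·(-2)·(-384) = 768

768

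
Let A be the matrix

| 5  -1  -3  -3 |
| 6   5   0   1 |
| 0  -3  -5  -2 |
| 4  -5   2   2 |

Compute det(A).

The determinant is -807.

Expand along row 2 (it has 1 zero):
  − (6) · M_21   where M_21 = det([-1 -3 -3; -3 -5 -2; -5 2 2]) = 51
  + (5) · M_22   where M_22 = det([5 -3 -3; 0 -5 -2; 4 2 2]) = -66
  + (1) · M_24   where M_24 = det([5 -1 -3; 0 -3 -5; 4 -5 2]) = -171
det = (-1)·(6)·(51) + (+1)·(5)·(-66) + (+1)·(1)·(-171) = -807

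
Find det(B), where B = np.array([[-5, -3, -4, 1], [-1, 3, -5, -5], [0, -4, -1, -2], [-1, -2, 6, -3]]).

|B| = -1256

Expand along row 3 (it has 1 zero):
  − (-4) · M_32   where M_32 = det([-5 -4 1; -1 -5 -5; -1 6 -3]) = -244
  + (-1) · M_33   where M_33 = det([-5 -3 1; -1 3 -5; -1 -2 -3]) = 94
  − (-2) · M_34   where M_34 = det([-5 -3 -4; -1 3 -5; -1 -2 6]) = -93
det = (-1)·(-4)·(-244) + (+1)·(-1)·(94) + (-1)·(-2)·(-93) = -1256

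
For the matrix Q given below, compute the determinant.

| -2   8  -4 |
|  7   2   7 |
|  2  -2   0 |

|Q| = 156

Expand along row 3:
  + 2 · |8 -4; 2 7| = 2·(56 − (-8)) = 128
  − (-2) · |-2 -4; 7 7| = −(-2)·(-14 − (-28)) = 28
Sum: (128) + (28) = 156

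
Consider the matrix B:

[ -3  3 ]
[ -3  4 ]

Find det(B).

|B| = -3

det(B) = (-3)·4 − 3·(-3) = -12 − (-9) = -3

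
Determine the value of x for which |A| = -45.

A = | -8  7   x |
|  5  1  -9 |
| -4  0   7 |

1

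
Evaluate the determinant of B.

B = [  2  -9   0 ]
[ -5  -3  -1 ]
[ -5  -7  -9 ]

Expand along row 1:
  + 2 · |-3 -1; -7 -9| = 2·(27 − 7) = 40
  − (-9) · |-5 -1; -5 -9| = −(-9)·(45 − 5) = 360
Sum: (40) + (360) = 400

400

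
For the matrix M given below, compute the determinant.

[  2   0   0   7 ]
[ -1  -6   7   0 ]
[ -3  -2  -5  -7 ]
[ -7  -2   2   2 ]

Expand along row 1 (it has 2 zeros):
  + (2) · M_11   where M_11 = det([-6 7 0; -2 -5 -7; -2 2 2]) = 102
  − (7) · M_14   where M_14 = det([-1 -6 7; -3 -2 -5; -7 -2 2]) = -288
det = (+1)·(2)·(102) + (-1)·(7)·(-288) = 2220

The determinant is 2220.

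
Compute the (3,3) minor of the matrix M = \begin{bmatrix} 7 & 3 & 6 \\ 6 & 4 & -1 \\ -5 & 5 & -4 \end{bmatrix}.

Delete row 3 and column 3; the remaining 2×2 submatrix is [7 3; 6 4].
Its determinant is 7·4 − 3·6 = 10.

The minor is 10.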